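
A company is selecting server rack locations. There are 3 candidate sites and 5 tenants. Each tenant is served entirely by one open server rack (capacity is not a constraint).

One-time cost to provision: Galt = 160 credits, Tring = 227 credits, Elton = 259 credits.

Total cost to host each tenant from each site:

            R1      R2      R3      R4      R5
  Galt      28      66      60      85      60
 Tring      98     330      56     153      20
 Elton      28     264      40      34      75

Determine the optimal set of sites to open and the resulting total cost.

Open Galt only; minimum total cost 459.

For any fixed open set, each tenant goes to its cheapest open site; total = fixed + service.
{Galt}: R1→Galt 28, R2→Galt 66, R3→Galt 60, R4→Galt 85, R5→Galt 60. Service 299; fixed 160; total 459.
{Galt, Tring}: service 255 + fixed 387 = 642
{Galt, Elton}: service 228 + fixed 419 = 647
{Galt, Tring, Elton}: service 188 + fixed 646 = 834
(All 7 nonempty subsets were checked; Galt only is lowest.)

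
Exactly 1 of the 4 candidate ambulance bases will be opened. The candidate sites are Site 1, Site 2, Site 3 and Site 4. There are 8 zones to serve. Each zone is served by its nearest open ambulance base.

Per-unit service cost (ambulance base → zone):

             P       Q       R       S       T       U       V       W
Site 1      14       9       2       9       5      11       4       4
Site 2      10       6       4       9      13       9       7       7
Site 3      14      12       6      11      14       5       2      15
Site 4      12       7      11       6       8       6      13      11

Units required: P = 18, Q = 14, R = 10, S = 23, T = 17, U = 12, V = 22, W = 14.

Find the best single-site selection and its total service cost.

Choose Site 1 only; total service cost 966.

With exactly 1 open, each zone uses its cheapest among the chosen.
{Site 1}: P→Site 1 14·18=252, Q→Site 1 9·14=126, R→Site 1 2·10=20, S→Site 1 9·23=207, T→Site 1 5·17=85, U→Site 1 11·12=132, V→Site 1 4·22=88, W→Site 1 4·14=56. Service cost 966.
{Site 2}: service cost 1092
{Site 4}: service cost 1210
Among all 4 size-1 choices, {Site 1} is lowest.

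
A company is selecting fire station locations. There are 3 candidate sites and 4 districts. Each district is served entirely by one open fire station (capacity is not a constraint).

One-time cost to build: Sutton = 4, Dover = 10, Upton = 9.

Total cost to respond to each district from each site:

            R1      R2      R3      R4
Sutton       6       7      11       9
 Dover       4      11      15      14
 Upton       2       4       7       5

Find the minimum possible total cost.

Minimum total cost: 27

For any fixed open set, each district goes to its cheapest open site; total = fixed + service.
{Upton}: R1→Upton 2, R2→Upton 4, R3→Upton 7, R4→Upton 5. Service 18; fixed 9; total 27.
{Sutton, Upton}: R1→Upton 2, R2→Upton 4, R3→Upton 7, R4→Upton 5. Service 18; fixed 13; total 31.
{Sutton}: R1→Sutton 6, R2→Sutton 7, R3→Sutton 11, R4→Sutton 9. Service 33; fixed 4; total 37.
{Sutton, Dover, Upton}: R1→Upton 2, R2→Upton 4, R3→Upton 7, R4→Upton 5. Service 18; fixed 23; total 41.
(All 7 nonempty subsets were checked; Upton only is lowest.)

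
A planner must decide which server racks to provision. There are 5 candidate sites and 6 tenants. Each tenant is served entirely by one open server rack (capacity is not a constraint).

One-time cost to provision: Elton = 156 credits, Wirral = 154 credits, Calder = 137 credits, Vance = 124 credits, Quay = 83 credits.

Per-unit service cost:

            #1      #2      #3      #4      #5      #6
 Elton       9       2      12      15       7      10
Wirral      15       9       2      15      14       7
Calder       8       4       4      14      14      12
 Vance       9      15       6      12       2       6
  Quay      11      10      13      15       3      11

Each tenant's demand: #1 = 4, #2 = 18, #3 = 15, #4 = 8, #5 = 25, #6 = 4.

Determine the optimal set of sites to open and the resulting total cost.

Open Calder and Vance; minimum total cost 595.

For any fixed open set, each tenant goes to its cheapest open site; total = fixed + service.
{Calder, Vance}: #1→Calder 8·4=32, #2→Calder 4·18=72, #3→Calder 4·15=60, #4→Vance 12·8=96, #5→Vance 2·25=50, #6→Vance 6·4=24. Service 334; fixed 261; total 595.
{Elton, Vance}: #1→Elton 9·4=36, #2→Elton 2·18=36, #3→Vance 6·15=90, #4→Vance 12·8=96, #5→Vance 2·25=50, #6→Vance 6·4=24. Service 332; fixed 280; total 612.
{Calder, Quay}: service 395 + fixed 220 = 615
{Elton, Wirral, Calder, Vance, Quay}: service 268 + fixed 654 = 922
No other subset beats 595.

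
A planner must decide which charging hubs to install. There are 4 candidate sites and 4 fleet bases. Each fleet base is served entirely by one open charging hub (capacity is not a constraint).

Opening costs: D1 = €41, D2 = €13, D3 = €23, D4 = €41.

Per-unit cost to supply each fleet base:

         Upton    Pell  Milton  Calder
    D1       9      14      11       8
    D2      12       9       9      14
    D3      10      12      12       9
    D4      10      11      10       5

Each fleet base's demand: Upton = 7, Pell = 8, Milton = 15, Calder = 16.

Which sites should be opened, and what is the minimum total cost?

Open D2 and D4; minimum total cost 411.

For any fixed open set, each fleet base goes to its cheapest open site; total = fixed + service.
{D2, D4}: Upton→D4 10·7=70, Pell→D2 9·8=72, Milton→D2 9·15=135, Calder→D4 5·16=80. Service 357; fixed 54; total 411.
{D4}: service 388 + fixed 41 = 429
{D2, D3, D4}: service 357 + fixed 77 = 434
{D1, D2, D3, D4}: Upton→D1 9·7=63, Pell→D2 9·8=72, Milton→D2 9·15=135, Calder→D4 5·16=80. Service 350; fixed 118; total 468.
(All 15 nonempty subsets were checked; D2 and D4 is lowest.)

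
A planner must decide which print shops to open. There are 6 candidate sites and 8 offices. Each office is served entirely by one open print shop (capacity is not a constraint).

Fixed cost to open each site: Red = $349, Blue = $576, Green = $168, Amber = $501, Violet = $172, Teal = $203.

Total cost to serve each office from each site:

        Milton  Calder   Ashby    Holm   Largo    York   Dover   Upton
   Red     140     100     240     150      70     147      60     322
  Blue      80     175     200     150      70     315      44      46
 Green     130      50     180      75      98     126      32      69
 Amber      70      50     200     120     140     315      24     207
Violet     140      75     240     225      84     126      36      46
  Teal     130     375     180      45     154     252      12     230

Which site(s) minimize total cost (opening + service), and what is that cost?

Open Green only; minimum total cost 928.

For any fixed open set, each office goes to its cheapest open site; total = fixed + service.
{Green}: Milton→Green 130, Calder→Green 50, Ashby→Green 180, Holm→Green 75, Largo→Green 98, York→Green 126, Dover→Green 32, Upton→Green 69. Service 760; fixed 168; total 928.
{Green, Violet}: service 723 + fixed 340 = 1063
{Violet, Teal}: Milton→Teal 130, Calder→Violet 75, Ashby→Teal 180, Holm→Teal 45, Largo→Violet 84, York→Violet 126, Dover→Teal 12, Upton→Violet 46. Service 698; fixed 375; total 1073.
{Red, Blue, Green, Amber, Violet, Teal}: Milton→Amber 70, Calder→Green 50, Ashby→Green 180, Holm→Teal 45, Largo→Red 70, York→Green 126, Dover→Teal 12, Upton→Blue 46. Service 599; fixed 1969; total 2568.
No other subset beats 928.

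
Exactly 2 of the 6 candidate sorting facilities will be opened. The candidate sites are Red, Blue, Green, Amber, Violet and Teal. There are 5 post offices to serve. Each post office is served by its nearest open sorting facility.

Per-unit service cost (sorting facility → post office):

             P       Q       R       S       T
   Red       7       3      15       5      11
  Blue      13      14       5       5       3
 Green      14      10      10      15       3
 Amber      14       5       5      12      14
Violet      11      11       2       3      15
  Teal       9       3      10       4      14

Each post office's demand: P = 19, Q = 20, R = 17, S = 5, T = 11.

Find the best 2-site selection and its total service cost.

Choose Red and Blue; total service cost 336.

With exactly 2 open, each post office uses its cheapest among the chosen.
{Red, Blue}: P→Red 7·19=133, Q→Red 3·20=60, R→Blue 5·17=85, S→Red 5·5=25, T→Blue 3·11=33. Service cost 336.
{Red, Violet}: service cost 363
{Blue, Teal}: service cost 369
Among all 15 size-2 choices, {Red, Blue} is lowest.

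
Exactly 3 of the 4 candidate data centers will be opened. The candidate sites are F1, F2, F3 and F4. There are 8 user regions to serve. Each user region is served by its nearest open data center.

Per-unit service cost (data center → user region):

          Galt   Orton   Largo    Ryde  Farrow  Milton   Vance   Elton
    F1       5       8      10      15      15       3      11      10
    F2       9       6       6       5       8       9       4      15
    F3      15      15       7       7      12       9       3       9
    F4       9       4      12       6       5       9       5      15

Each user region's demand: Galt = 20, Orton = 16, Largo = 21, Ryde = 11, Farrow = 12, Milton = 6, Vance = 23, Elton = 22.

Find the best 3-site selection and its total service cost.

Choose F1, F3 and F4; total service cost 722.

With exactly 3 open, each user region uses its cheapest among the chosen.
{F1, F3, F4}: Galt→F1 5·20=100, Orton→F4 4·16=64, Largo→F3 7·21=147, Ryde→F4 6·11=66, Farrow→F4 5·12=60, Milton→F1 3·6=18, Vance→F3 3·23=69, Elton→F3 9·22=198. Service cost 722.
{F1, F2, F4}: service cost 735
{F1, F2, F3}: service cost 758
Among all 4 size-3 choices, {F1, F3, F4} is lowest.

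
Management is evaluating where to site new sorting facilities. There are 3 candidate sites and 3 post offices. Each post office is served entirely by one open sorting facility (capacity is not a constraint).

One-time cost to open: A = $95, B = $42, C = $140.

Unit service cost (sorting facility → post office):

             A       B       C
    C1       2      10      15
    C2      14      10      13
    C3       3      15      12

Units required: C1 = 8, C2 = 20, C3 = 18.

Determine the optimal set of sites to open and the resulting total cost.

For any fixed open set, each post office goes to its cheapest open site; total = fixed + service.
{A, B}: C1→A 2·8=16, C2→B 10·20=200, C3→A 3·18=54. Service 270; fixed 137; total 407.
{A}: C1→A 2·8=16, C2→A 14·20=280, C3→A 3·18=54. Service 350; fixed 95; total 445.
{A, B, C}: service 270 + fixed 277 = 547
{B}: C1→B 10·8=80, C2→B 10·20=200, C3→B 15·18=270. Service 550; fixed 42; total 592.
No other subset beats 407.

Open A and B; minimum total cost 407.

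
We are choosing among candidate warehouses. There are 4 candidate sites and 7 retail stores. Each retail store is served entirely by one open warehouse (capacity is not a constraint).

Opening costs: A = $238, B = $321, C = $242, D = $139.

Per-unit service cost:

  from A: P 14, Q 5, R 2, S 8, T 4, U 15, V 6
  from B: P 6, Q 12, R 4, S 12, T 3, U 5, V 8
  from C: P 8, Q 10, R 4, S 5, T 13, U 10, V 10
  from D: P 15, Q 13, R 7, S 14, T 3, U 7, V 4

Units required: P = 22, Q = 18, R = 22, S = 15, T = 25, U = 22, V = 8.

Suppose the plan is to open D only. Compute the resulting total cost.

Total cost: 1328

Each retail store is assigned to its cheapest site among the open ones.
{D}: P→D 15·22=330, Q→D 13·18=234, R→D 7·22=154, S→D 14·15=210, T→D 3·25=75, U→D 7·22=154, V→D 4·8=32. Service 1189; fixed 139; total 1328.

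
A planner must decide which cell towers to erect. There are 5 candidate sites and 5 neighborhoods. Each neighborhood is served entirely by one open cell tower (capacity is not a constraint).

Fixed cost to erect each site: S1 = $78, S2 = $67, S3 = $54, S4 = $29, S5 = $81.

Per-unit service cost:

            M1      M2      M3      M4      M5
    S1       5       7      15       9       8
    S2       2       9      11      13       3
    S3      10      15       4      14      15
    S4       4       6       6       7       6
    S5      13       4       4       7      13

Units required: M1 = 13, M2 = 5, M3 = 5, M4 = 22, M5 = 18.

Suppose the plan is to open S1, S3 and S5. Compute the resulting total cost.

Each neighborhood is assigned to its cheapest site among the open ones.
{S1, S3, S5}: M1→S1 5·13=65, M2→S5 4·5=20, M3→S3 4·5=20, M4→S5 7·22=154, M5→S1 8·18=144. Service 403; fixed 213; total 616.

Total cost: 616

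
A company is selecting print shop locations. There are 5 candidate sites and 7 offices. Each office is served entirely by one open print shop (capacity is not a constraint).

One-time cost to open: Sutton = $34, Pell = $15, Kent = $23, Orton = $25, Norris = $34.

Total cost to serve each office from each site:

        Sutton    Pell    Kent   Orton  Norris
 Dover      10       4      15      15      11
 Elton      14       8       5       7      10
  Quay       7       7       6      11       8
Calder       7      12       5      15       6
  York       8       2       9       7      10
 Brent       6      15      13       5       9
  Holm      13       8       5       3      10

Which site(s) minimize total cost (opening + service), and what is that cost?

For any fixed open set, each office goes to its cheapest open site; total = fixed + service.
{Pell}: Dover→Pell 4, Elton→Pell 8, Quay→Pell 7, Calder→Pell 12, York→Pell 2, Brent→Pell 15, Holm→Pell 8. Service 56; fixed 15; total 71.
{Pell, Kent}: service 40 + fixed 38 = 78
{Pell, Orton}: Dover→Pell 4, Elton→Orton 7, Quay→Pell 7, Calder→Pell 12, York→Pell 2, Brent→Orton 5, Holm→Orton 3. Service 40; fixed 40; total 80.
{Sutton, Pell, Kent, Orton, Norris}: Dover→Pell 4, Elton→Kent 5, Quay→Kent 6, Calder→Kent 5, York→Pell 2, Brent→Orton 5, Holm→Orton 3. Service 30; fixed 131; total 161.
No other subset beats 71.

Open Pell only; minimum total cost 71.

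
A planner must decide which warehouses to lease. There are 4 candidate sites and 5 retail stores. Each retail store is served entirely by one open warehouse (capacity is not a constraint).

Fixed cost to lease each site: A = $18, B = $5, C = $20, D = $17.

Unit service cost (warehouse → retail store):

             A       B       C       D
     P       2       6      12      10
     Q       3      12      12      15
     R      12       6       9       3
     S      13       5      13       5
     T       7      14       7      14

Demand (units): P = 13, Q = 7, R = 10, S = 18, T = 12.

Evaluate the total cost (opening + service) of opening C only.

Total cost: 668

Each retail store is assigned to its cheapest site among the open ones.
{C}: P→C 12·13=156, Q→C 12·7=84, R→C 9·10=90, S→C 13·18=234, T→C 7·12=84. Service 648; fixed 20; total 668.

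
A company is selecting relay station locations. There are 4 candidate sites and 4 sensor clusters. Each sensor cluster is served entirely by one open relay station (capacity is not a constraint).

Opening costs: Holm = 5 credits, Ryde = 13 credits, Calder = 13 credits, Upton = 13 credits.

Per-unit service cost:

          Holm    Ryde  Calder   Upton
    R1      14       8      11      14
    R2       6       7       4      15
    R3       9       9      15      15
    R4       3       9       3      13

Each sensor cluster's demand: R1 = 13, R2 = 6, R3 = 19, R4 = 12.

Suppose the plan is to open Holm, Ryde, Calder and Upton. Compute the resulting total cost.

Each sensor cluster is assigned to its cheapest site among the open ones.
{Holm, Ryde, Calder, Upton}: R1→Ryde 8·13=104, R2→Calder 4·6=24, R3→Holm 9·19=171, R4→Holm 3·12=36. Service 335; fixed 44; total 379.

Total cost: 379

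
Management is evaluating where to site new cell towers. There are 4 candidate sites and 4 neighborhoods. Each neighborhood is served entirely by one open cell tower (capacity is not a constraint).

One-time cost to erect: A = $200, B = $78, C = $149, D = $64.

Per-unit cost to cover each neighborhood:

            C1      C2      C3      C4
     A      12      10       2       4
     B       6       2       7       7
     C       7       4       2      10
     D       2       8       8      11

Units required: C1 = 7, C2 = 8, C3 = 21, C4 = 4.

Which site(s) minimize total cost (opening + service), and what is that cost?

Open B only; minimum total cost 311.

For any fixed open set, each neighborhood goes to its cheapest open site; total = fixed + service.
{B}: C1→B 6·7=42, C2→B 2·8=16, C3→B 7·21=147, C4→B 7·4=28. Service 233; fixed 78; total 311.
{C}: C1→C 7·7=49, C2→C 4·8=32, C3→C 2·21=42, C4→C 10·4=40. Service 163; fixed 149; total 312.
{C, D}: service 128 + fixed 213 = 341
{A, B, C, D}: service 88 + fixed 491 = 579
No other subset beats 311.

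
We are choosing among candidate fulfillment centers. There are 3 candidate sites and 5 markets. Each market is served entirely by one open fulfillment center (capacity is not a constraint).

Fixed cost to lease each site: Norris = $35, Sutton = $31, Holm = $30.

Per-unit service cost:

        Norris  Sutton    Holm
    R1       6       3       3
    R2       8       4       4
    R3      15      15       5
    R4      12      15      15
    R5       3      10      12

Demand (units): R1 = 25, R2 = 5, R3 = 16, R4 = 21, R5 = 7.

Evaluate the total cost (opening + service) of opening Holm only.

Total cost: 604

Each market is assigned to its cheapest site among the open ones.
{Holm}: R1→Holm 3·25=75, R2→Holm 4·5=20, R3→Holm 5·16=80, R4→Holm 15·21=315, R5→Holm 12·7=84. Service 574; fixed 30; total 604.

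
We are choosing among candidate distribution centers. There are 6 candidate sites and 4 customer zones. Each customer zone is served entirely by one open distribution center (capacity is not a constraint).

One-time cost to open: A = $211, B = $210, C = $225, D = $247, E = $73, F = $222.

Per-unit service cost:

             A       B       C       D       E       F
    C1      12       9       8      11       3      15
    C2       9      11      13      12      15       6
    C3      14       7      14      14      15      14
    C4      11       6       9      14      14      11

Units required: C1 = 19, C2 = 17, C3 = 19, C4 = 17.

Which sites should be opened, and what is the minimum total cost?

For any fixed open set, each customer zone goes to its cheapest open site; total = fixed + service.
{B, E}: C1→E 3·19=57, C2→B 11·17=187, C3→B 7·19=133, C4→B 6·17=102. Service 479; fixed 283; total 762.
{B}: service 593 + fixed 210 = 803
{B, E, F}: service 394 + fixed 505 = 899
{A, B, C, D, E, F}: service 394 + fixed 1188 = 1582
No other subset beats 762.

Open B and E; minimum total cost 762.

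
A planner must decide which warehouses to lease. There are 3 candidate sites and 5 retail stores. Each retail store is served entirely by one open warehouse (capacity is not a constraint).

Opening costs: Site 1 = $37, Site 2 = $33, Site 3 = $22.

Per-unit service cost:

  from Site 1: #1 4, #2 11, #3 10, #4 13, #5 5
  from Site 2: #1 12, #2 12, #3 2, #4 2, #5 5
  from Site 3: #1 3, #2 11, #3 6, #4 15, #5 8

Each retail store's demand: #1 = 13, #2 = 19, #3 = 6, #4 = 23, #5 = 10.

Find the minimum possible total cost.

Minimum total cost: 411

For any fixed open set, each retail store goes to its cheapest open site; total = fixed + service.
{Site 2, Site 3}: #1→Site 3 3·13=39, #2→Site 3 11·19=209, #3→Site 2 2·6=12, #4→Site 2 2·23=46, #5→Site 2 5·10=50. Service 356; fixed 55; total 411.
{Site 1, Site 2}: service 369 + fixed 70 = 439
{Site 1, Site 2, Site 3}: service 356 + fixed 92 = 448
{Site 3}: service 709 + fixed 22 = 731
(All 7 nonempty subsets were checked; Site 2 and Site 3 is lowest.)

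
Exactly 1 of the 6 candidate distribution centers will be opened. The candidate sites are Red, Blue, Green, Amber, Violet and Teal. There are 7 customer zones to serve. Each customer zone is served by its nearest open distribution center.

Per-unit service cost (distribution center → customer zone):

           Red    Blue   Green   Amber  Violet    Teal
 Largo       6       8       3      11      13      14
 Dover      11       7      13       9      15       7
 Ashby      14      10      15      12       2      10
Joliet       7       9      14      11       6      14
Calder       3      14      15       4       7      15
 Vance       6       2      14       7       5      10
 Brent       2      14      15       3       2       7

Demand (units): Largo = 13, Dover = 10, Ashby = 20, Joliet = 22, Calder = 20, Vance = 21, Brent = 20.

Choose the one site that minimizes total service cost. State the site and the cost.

With exactly 1 open, each customer zone uses its cheapest among the chosen.
{Violet}: Largo→Violet 13·13=169, Dover→Violet 15·10=150, Ashby→Violet 2·20=40, Joliet→Violet 6·22=132, Calder→Violet 7·20=140, Vance→Violet 5·21=105, Brent→Violet 2·20=40. Service cost 776.
{Red}: service cost 848
{Amber}: service cost 1002
Among all 6 size-1 choices, {Violet} is lowest.

Choose Violet only; total service cost 776.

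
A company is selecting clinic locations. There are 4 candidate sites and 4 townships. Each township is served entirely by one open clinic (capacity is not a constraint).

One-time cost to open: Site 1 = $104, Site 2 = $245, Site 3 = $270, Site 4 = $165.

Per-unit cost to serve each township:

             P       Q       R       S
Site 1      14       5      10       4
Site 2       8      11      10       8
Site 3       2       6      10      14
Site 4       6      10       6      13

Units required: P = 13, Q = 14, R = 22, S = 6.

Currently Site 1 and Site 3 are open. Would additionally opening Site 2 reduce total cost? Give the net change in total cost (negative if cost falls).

Current service cost with {Site 1, Site 3}: 340.
Adding Site 2: each township re-picks its cheapest; new service cost 340, saving 0.
Extra fixed cost: 245. Net change = 245 − 0 = 245.
(Totals: 714 → 959.)

No — net change +245 (cost rises by 245).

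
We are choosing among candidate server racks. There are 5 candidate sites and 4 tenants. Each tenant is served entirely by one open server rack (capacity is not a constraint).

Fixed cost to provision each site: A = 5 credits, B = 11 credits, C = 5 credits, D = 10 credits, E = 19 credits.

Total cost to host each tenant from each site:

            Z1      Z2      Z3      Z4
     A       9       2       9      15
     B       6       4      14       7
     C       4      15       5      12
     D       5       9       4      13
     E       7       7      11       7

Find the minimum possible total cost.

For any fixed open set, each tenant goes to its cheapest open site; total = fixed + service.
{A, C}: Z1→C 4, Z2→A 2, Z3→C 5, Z4→C 12. Service 23; fixed 10; total 33.
{B, C}: Z1→C 4, Z2→B 4, Z3→C 5, Z4→B 7. Service 20; fixed 16; total 36.
{A, B, C}: Z1→C 4, Z2→A 2, Z3→C 5, Z4→B 7. Service 18; fixed 21; total 39.
{A, B, C, D, E}: Z1→C 4, Z2→A 2, Z3→D 4, Z4→B 7. Service 17; fixed 50; total 67.
No other subset beats 33.

Minimum total cost: 33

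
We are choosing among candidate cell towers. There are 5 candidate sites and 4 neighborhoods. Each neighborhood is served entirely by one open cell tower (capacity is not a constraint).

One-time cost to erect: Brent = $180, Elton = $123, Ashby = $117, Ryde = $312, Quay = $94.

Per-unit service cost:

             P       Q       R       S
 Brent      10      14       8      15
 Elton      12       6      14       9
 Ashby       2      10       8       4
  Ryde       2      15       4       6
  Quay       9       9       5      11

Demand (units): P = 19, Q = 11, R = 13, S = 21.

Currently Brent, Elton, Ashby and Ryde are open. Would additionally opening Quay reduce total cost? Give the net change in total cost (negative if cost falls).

No — net change +94 (cost rises by 94).

Current service cost with {Brent, Elton, Ashby, Ryde}: 240.
Adding Quay: each neighborhood re-picks its cheapest; new service cost 240, saving 0.
Extra fixed cost: 94. Net change = 94 − 0 = 94.
(Totals: 972 → 1066.)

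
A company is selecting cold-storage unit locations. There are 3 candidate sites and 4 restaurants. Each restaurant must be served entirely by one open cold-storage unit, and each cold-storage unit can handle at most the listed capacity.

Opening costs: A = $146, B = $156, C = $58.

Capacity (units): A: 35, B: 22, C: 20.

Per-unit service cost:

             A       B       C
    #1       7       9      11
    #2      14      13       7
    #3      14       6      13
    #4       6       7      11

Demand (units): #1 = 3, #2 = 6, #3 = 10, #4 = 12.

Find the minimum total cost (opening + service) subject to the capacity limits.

Open {B, C}: #1→C 11·3=33, #2→C 7·6=42, #3→B 6·10=60, #4→B 7·12=84.
Loads: B carries 22/22, C carries 9/20. Service 219; fixed 214; total 433.
Next best feasible plan costs 463.

Minimum total cost: 433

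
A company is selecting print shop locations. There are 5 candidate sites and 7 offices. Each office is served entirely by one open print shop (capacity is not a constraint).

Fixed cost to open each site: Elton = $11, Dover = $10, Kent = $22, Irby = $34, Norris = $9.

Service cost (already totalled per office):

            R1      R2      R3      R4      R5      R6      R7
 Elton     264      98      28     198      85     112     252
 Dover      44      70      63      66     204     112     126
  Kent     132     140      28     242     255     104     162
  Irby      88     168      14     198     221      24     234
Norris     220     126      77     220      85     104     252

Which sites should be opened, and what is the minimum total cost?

For any fixed open set, each office goes to its cheapest open site; total = fixed + service.
{Dover, Irby, Norris}: R1→Dover 44, R2→Dover 70, R3→Irby 14, R4→Dover 66, R5→Norris 85, R6→Irby 24, R7→Dover 126. Service 429; fixed 53; total 482.
{Elton, Dover, Irby}: R1→Dover 44, R2→Dover 70, R3→Irby 14, R4→Dover 66, R5→Elton 85, R6→Irby 24, R7→Dover 126. Service 429; fixed 55; total 484.
{Elton, Dover, Irby, Norris}: R1→Dover 44, R2→Dover 70, R3→Irby 14, R4→Dover 66, R5→Elton 85, R6→Irby 24, R7→Dover 126. Service 429; fixed 64; total 493.
{Elton, Dover, Kent, Irby, Norris}: R1→Dover 44, R2→Dover 70, R3→Irby 14, R4→Dover 66, R5→Elton 85, R6→Irby 24, R7→Dover 126. Service 429; fixed 86; total 515.
No other subset beats 482.

Open Dover, Irby and Norris; minimum total cost 482.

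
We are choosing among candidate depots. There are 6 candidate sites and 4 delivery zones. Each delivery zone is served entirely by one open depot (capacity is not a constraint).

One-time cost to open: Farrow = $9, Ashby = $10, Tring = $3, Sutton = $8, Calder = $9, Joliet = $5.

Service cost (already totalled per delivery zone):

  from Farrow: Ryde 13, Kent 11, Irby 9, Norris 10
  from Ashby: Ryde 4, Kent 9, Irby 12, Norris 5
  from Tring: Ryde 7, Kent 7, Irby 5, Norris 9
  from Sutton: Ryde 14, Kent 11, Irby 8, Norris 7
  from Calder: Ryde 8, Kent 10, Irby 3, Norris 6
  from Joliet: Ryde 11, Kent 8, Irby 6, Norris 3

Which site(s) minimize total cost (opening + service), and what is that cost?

Open Tring and Joliet; minimum total cost 30.

For any fixed open set, each delivery zone goes to its cheapest open site; total = fixed + service.
{Tring, Joliet}: Ryde→Tring 7, Kent→Tring 7, Irby→Tring 5, Norris→Joliet 3. Service 22; fixed 8; total 30.
{Tring}: service 28 + fixed 3 = 31
{Joliet}: service 28 + fixed 5 = 33
{Farrow, Ashby, Tring, Sutton, Calder, Joliet}: service 17 + fixed 44 = 61
No other subset beats 30.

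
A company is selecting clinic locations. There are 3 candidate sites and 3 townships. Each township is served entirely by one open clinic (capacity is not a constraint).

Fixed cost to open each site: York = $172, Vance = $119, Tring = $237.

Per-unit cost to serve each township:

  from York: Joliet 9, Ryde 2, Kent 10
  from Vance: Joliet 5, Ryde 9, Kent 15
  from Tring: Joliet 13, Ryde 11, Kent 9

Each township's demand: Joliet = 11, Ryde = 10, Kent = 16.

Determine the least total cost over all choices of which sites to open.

Minimum total cost: 451

For any fixed open set, each township goes to its cheapest open site; total = fixed + service.
{York}: Joliet→York 9·11=99, Ryde→York 2·10=20, Kent→York 10·16=160. Service 279; fixed 172; total 451.
{Vance}: service 385 + fixed 119 = 504
{York, Vance}: Joliet→Vance 5·11=55, Ryde→York 2·10=20, Kent→York 10·16=160. Service 235; fixed 291; total 526.
{York, Vance, Tring}: service 219 + fixed 528 = 747
No other subset beats 451.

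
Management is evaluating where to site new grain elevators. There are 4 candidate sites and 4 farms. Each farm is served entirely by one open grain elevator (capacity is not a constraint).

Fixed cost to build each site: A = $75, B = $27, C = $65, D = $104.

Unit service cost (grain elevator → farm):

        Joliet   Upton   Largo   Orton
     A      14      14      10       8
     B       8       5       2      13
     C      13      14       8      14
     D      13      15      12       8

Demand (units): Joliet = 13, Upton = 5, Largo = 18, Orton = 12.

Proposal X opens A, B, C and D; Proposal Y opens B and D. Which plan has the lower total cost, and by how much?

Proposal Y is cheaper by 140.

Proposal X: {A, B, C, D}: Joliet→B 8·13=104, Upton→B 5·5=25, Largo→B 2·18=36, Orton→A 8·12=96. Service 261; fixed 271; total 532.
Proposal Y: {B, D}: Joliet→B 8·13=104, Upton→B 5·5=25, Largo→B 2·18=36, Orton→D 8·12=96. Service 261; fixed 131; total 392.
Difference: |532 − 392| = 140.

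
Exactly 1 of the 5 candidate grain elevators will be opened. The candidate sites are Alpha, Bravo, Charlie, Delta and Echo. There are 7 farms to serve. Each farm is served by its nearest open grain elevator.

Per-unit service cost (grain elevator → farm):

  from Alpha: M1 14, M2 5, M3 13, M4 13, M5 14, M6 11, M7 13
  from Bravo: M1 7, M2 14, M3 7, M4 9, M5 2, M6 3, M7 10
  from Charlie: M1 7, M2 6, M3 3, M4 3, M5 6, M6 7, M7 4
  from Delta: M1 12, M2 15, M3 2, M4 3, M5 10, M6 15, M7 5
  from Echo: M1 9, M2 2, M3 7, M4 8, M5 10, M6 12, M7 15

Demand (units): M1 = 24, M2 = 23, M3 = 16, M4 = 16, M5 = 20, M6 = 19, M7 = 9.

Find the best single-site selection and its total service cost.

Choose Charlie only; total service cost 691.

With exactly 1 open, each farm uses its cheapest among the chosen.
{Charlie}: M1→Charlie 7·24=168, M2→Charlie 6·23=138, M3→Charlie 3·16=48, M4→Charlie 3·16=48, M5→Charlie 6·20=120, M6→Charlie 7·19=133, M7→Charlie 4·9=36. Service cost 691.
{Bravo}: service cost 933
{Echo}: service cost 1065
Among all 5 size-1 choices, {Charlie} is lowest.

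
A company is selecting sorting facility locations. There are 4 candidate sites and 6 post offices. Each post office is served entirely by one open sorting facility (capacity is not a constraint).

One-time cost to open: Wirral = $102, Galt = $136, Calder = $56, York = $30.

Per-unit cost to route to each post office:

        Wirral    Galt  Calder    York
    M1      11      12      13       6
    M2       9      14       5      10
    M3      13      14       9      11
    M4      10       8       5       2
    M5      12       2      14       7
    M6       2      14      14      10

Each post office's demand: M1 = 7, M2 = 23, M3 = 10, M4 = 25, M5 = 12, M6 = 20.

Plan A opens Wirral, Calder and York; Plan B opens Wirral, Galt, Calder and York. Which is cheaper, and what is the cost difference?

Plan A is cheaper by 76.

Plan A: {Wirral, Calder, York}: M1→York 6·7=42, M2→Calder 5·23=115, M3→Calder 9·10=90, M4→York 2·25=50, M5→York 7·12=84, M6→Wirral 2·20=40. Service 421; fixed 188; total 609.
Plan B: {Wirral, Galt, Calder, York}: M1→York 6·7=42, M2→Calder 5·23=115, M3→Calder 9·10=90, M4→York 2·25=50, M5→Galt 2·12=24, M6→Wirral 2·20=40. Service 361; fixed 324; total 685.
Difference: |609 − 685| = 76.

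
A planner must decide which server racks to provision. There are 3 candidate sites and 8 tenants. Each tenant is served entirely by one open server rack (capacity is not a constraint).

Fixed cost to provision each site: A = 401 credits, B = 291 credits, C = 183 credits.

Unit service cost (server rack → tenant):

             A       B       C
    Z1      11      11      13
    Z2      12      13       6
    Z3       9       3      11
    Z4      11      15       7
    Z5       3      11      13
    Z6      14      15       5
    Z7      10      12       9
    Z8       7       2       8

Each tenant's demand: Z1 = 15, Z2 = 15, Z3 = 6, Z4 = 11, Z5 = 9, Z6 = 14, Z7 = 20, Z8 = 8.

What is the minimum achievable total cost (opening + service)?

For any fixed open set, each tenant goes to its cheapest open site; total = fixed + service.
{C}: Z1→C 13·15=195, Z2→C 6·15=90, Z3→C 11·6=66, Z4→C 7·11=77, Z5→C 13·9=117, Z6→C 5·14=70, Z7→C 9·20=180, Z8→C 8·8=64. Service 859; fixed 183; total 1042.
{B, C}: service 715 + fixed 474 = 1189
{A, C}: service 719 + fixed 584 = 1303
{A, B, C}: service 643 + fixed 875 = 1518
No other subset beats 1042.

Minimum total cost: 1042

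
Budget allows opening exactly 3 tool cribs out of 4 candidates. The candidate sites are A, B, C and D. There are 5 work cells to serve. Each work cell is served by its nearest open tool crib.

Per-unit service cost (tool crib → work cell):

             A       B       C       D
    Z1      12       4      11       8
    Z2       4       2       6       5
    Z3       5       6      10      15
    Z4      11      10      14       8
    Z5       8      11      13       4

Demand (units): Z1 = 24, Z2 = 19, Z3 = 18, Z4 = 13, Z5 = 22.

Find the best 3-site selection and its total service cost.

With exactly 3 open, each work cell uses its cheapest among the chosen.
{A, B, D}: Z1→B 4·24=96, Z2→B 2·19=38, Z3→A 5·18=90, Z4→D 8·13=104, Z5→D 4·22=88. Service cost 416.
{B, C, D}: service cost 434
{A, B, C}: service cost 530
Among all 4 size-3 choices, {A, B, D} is lowest.

Choose A, B and D; total service cost 416.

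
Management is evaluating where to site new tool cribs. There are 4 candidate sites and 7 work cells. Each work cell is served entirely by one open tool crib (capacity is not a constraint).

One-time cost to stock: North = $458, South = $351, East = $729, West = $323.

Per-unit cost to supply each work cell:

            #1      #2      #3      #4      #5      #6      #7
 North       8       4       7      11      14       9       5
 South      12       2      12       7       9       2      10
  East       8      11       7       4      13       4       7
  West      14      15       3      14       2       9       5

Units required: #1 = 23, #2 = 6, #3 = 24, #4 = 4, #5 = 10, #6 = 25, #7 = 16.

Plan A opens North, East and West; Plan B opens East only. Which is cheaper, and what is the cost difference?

Plan A: {North, East, West}: #1→North 8·23=184, #2→North 4·6=24, #3→West 3·24=72, #4→East 4·4=16, #5→West 2·10=20, #6→East 4·25=100, #7→North 5·16=80. Service 496; fixed 1510; total 2006.
Plan B: {East}: #1→East 8·23=184, #2→East 11·6=66, #3→East 7·24=168, #4→East 4·4=16, #5→East 13·10=130, #6→East 4·25=100, #7→East 7·16=112. Service 776; fixed 729; total 1505.
Difference: |2006 − 1505| = 501.

Plan B is cheaper by 501.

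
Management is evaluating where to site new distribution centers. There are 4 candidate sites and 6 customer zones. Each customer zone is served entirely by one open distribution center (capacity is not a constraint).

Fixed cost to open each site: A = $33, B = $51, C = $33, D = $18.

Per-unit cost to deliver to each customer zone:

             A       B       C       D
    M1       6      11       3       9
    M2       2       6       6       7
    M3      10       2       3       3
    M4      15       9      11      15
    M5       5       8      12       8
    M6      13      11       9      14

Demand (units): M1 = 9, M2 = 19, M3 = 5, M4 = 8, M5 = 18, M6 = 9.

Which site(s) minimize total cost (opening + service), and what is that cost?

For any fixed open set, each customer zone goes to its cheapest open site; total = fixed + service.
{A, C}: M1→C 3·9=27, M2→A 2·19=38, M3→C 3·5=15, M4→C 11·8=88, M5→A 5·18=90, M6→C 9·9=81. Service 339; fixed 66; total 405.
{A, C, D}: service 339 + fixed 84 = 423
{A, B, C}: M1→C 3·9=27, M2→A 2·19=38, M3→B 2·5=10, M4→B 9·8=72, M5→A 5·18=90, M6→C 9·9=81. Service 318; fixed 117; total 435.
{A, B, C, D}: service 318 + fixed 135 = 453
No other subset beats 405.

Open A and C; minimum total cost 405.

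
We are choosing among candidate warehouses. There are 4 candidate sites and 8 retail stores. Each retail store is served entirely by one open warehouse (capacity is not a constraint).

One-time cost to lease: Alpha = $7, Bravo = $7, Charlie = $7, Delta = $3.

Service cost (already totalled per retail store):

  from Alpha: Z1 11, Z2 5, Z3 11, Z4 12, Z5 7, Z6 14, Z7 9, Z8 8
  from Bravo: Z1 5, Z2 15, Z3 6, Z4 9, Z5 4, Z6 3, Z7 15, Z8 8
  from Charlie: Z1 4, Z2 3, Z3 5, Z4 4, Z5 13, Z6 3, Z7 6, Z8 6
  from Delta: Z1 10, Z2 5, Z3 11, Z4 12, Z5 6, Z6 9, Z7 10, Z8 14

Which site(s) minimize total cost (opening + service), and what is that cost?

Open Charlie and Delta; minimum total cost 47.

For any fixed open set, each retail store goes to its cheapest open site; total = fixed + service.
{Charlie, Delta}: Z1→Charlie 4, Z2→Charlie 3, Z3→Charlie 5, Z4→Charlie 4, Z5→Delta 6, Z6→Charlie 3, Z7→Charlie 6, Z8→Charlie 6. Service 37; fixed 10; total 47.
{Bravo, Charlie}: service 35 + fixed 14 = 49
{Charlie}: service 44 + fixed 7 = 51
{Alpha, Bravo, Charlie, Delta}: Z1→Charlie 4, Z2→Charlie 3, Z3→Charlie 5, Z4→Charlie 4, Z5→Bravo 4, Z6→Bravo 3, Z7→Charlie 6, Z8→Charlie 6. Service 35; fixed 24; total 59.
(All 15 nonempty subsets were checked; Charlie and Delta is lowest.)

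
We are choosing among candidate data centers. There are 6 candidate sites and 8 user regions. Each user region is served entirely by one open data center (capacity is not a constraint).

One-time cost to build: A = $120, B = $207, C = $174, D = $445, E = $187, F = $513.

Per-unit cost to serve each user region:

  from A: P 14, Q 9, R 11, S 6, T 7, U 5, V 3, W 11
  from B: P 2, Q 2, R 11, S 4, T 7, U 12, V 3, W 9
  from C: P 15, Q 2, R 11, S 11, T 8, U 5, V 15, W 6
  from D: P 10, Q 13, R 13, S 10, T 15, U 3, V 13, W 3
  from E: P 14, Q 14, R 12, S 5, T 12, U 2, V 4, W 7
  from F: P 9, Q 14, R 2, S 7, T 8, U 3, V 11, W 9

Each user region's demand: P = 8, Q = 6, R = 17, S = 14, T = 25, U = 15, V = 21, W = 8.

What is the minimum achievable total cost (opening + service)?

For any fixed open set, each user region goes to its cheapest open site; total = fixed + service.
{A}: P→A 14·8=112, Q→A 9·6=54, R→A 11·17=187, S→A 6·14=84, T→A 7·25=175, U→A 5·15=75, V→A 3·21=63, W→A 11·8=88. Service 838; fixed 120; total 958.
{B}: service 761 + fixed 207 = 968
{A, B}: service 656 + fixed 327 = 983
{A, B, C, D, E, F}: P→B 2·8=16, Q→B 2·6=12, R→F 2·17=34, S→B 4·14=56, T→A 7·25=175, U→E 2·15=30, V→A 3·21=63, W→D 3·8=24. Service 410; fixed 1646; total 2056.
No other subset beats 958.

Minimum total cost: 958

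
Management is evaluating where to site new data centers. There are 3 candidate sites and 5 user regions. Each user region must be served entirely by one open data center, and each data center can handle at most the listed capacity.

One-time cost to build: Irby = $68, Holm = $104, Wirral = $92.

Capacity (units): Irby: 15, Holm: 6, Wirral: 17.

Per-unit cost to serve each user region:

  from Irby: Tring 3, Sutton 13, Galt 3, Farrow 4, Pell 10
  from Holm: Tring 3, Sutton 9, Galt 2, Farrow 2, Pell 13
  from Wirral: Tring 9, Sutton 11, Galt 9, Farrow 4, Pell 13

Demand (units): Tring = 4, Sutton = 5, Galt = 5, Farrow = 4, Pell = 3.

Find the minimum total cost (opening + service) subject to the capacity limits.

Open {Irby, Wirral}: Tring→Irby 3·4=12, Sutton→Wirral 11·5=55, Galt→Irby 3·5=15, Farrow→Wirral 4·4=16, Pell→Irby 10·3=30.
Loads: Irby carries 12/15, Wirral carries 9/17. Service 128; fixed 160; total 288.
Next best feasible plan costs 297.

Minimum total cost: 288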